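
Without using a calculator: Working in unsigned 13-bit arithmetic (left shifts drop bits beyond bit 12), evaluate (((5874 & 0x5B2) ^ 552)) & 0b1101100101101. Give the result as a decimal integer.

5874 = 1011011110010
0x5B2 = 0010110110010
→ & → 0010010110010 = 1202
552 = 0001000101000
→ ^ → 0011010011010 = 1690
0b1101100101101 = 1101100101101
→ & → 0001000001000 = 520

520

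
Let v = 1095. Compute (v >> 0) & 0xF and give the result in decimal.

7

v = 10001000111
Shift right by 0: 10001000111
Mask low 4 bits: 0111 = 7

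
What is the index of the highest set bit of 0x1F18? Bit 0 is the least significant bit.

0x1F18 = 1111100011000
The topmost 1 is at position 12 (since 2^12 = 4096 ≤ 7960 < 8192).

12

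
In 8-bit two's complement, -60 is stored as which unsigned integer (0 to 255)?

60 in 8 bits: 00111100
Invert: 11000011
Add 1:  11000100 = 196
(Check: 2^8 - 60 = 256 - 60 = 196.)

196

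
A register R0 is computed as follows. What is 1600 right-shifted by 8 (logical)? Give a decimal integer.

1600 = 11001000000
shift right by 8 → 00000000110 = 6
(equivalently, floor(1600 / 256))

6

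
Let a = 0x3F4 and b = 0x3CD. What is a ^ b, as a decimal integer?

57

0x3F4 = 1111110100
0x3CD = 1111001101
XOR → 0000111001 = 57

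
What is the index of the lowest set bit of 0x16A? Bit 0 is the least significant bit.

1

0x16A = 101101010
Trailing zeros: 1, so the lowest set bit is bit 1 (value 2).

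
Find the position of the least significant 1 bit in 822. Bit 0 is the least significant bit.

822 = 1100110110
Trailing zeros: 1, so the lowest set bit is bit 1 (value 2).

1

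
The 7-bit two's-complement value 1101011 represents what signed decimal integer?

pattern = 1101011 (MSB is 1 ⇒ negative)
Invert: 0010100, add 1 → 0010101 = 21, so the value is -21.
(Equivalently: 107 - 2^7 = 107 - 128 = -21.)

-21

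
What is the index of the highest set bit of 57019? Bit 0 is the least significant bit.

57019 = 1101111010111011
The topmost 1 is at position 15 (since 2^15 = 32768 ≤ 57019 < 65536).

15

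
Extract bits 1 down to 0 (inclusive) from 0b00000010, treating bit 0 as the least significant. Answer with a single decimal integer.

v = 00000010
Shift right by 0: 00000010
Mask low 2 bits: 10 = 2

2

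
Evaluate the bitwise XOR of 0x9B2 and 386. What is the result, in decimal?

0x9B2 = 100110110010
386 = 000110000010
XOR → 100000110000 = 2096

2096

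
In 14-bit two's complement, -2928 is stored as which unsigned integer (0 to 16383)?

2928 in 14 bits: 00101101110000
Invert: 11010010001111
Add 1:  11010010010000 = 13456
(Check: 2^14 - 2928 = 16384 - 2928 = 13456.)

13456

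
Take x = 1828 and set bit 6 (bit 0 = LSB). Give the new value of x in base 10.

x = 011100100100
bit 6 is currently 0; set it via x | (1 << 6) = x | 64
→ 011101100100 = 1892

1892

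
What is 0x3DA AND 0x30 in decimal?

16

0x3DA = 1111011010
0x30 = 0000110000
AND → 0000010000 = 16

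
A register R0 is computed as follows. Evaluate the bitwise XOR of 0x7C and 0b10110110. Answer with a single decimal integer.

0x7C = 01111100
b = 10110110
XOR → 11001010 = 202

202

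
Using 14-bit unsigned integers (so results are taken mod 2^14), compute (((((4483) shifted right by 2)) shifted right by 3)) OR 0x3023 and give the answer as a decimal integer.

4483 = 01000110000011
→ shifted right by 2 → 00010001100000 = 1120
→ shifted right by 3 → 00000010001100 = 140
0x3023 = 11000000100011
→ OR → 11000010101111 = 12463

12463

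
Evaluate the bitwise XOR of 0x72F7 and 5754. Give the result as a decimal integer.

0x72F7 = 111001011110111
5754 = 001011001111010
XOR → 110010010001101 = 25741

25741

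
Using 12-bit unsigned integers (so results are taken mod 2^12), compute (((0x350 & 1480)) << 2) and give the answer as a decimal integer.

1280

0x350 = 001101010000
1480 = 010111001000
→ & → 000101000000 = 320
→ << 2 (mod 2^12) → 010100000000 = 1280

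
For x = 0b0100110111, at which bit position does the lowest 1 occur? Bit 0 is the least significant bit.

0b0100110111 = 100110111
Trailing zeros: 0, so the lowest set bit is bit 0 (value 1).

0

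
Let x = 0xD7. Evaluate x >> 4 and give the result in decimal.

13

0xD7 = 11010111
shift right by 4 → 00001101 = 13
(equivalently, floor(215 / 16))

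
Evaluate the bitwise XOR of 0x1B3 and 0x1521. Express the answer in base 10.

5266

0x1B3 = 0000110110011
0x1521 = 1010100100001
XOR → 1010010010010 = 5266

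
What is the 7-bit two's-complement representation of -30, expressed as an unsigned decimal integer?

30 in 7 bits: 0011110
Invert: 1100001
Add 1:  1100010 = 98
(Check: 2^7 - 30 = 128 - 30 = 98.)

98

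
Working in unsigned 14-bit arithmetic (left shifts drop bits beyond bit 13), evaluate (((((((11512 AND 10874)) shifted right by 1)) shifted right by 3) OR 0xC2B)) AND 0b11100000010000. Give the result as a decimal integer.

2048

11512 = 10110011111000
10874 = 10101001111010
→ AND → 10100001111000 = 10360
→ shifted right by 1 → 01010000111100 = 5180
→ shifted right by 3 → 00001010000111 = 647
0xC2B = 00110000101011
→ OR → 00111010101111 = 3759
0b11100000010000 = 11100000010000
→ AND → 00100000000000 = 2048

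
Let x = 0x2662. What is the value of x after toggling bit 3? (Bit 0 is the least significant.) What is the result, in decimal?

9834

x = 0010011001100010
bit 3 is currently 0; toggle it via x ^ (1 << 3) = x ^ 8
→ 0010011001101010 = 9834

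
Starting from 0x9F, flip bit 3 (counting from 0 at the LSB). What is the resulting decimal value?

x = 0010011111
bit 3 is currently 1; toggle it via x ^ (1 << 3) = x ^ 8
→ 0010010111 = 151

151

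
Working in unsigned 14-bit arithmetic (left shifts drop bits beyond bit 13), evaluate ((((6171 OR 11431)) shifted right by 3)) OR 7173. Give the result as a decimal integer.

8087

6171 = 01100000011011
11431 = 10110010100111
→ OR → 11110010111111 = 15551
→ shifted right by 3 → 00011110010111 = 1943
7173 = 01110000000101
→ OR → 01111110010111 = 8087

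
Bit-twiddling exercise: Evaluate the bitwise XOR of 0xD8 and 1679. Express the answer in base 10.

0xD8 = 00011011000
1679 = 11010001111
XOR → 11001010111 = 1623

1623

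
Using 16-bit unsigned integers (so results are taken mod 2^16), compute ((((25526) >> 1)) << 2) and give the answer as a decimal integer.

51052

25526 = 0110001110110110
→ >> 1 → 0011000111011011 = 12763
→ << 2 (mod 2^16) → 1100011101101100 = 51052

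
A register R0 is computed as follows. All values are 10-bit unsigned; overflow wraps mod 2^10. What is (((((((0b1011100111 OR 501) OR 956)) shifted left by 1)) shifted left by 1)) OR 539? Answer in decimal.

1023

0b1011100111 = 1011100111
501 = 0111110101
→ OR → 1111110111 = 1015
956 = 1110111100
→ OR → 1111111111 = 1023
→ shifted left by 1 (mod 2^10) → 1111111110 = 1022
→ shifted left by 1 (mod 2^10) → 1111111100 = 1020
539 = 1000011011
→ OR → 1111111111 = 1023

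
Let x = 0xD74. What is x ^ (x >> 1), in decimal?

3022

x = 110101110100 = 3444
x>>1 = 011010111010
XOR  = 101111001110 = 3022
(x ^ (x >> 1) gives the standard binary-reflected Gray code of x.)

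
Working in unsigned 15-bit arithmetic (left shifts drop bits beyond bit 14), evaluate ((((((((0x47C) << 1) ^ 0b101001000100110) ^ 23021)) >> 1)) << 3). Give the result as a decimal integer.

3272

0x47C = 000010001111100
→ << 1 (mod 2^15) → 000100011111000 = 2296
0b101001000100110 = 101001000100110
→ ^ → 101101011011110 = 23262
23021 = 101100111101101
→ ^ → 000001100110011 = 819
→ >> 1 → 000000110011001 = 409
→ << 3 (mod 2^15) → 000110011001000 = 3272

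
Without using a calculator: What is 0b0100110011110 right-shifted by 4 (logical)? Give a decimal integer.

x = 100110011110
shift right by 4 → 000010011001 = 153
(equivalently, floor(2462 / 16))

153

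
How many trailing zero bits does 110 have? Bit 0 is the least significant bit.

1

110 = 1101110
Trailing zeros: 1, so the lowest set bit is bit 1 (value 2).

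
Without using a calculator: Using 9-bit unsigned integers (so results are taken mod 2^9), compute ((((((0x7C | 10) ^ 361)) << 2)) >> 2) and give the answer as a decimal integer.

23

0x7C = 001111100
10 = 000001010
→ | → 001111110 = 126
361 = 101101001
→ ^ → 100010111 = 279
→ << 2 (mod 2^9) → 001011100 = 92
→ >> 2 → 000010111 = 23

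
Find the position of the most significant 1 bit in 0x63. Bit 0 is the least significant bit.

0x63 = 1100011
The topmost 1 is at position 6 (since 2^6 = 64 ≤ 99 < 128).

6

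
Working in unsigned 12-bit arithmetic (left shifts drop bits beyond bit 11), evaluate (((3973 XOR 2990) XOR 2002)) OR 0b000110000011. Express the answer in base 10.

1019

3973 = 111110000101
2990 = 101110101110
→ XOR → 010000101011 = 1067
2002 = 011111010010
→ XOR → 001111111001 = 1017
0b000110000011 = 000110000011
→ OR → 001111111011 = 1019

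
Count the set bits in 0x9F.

0x9F = 10011111
Count the 1s: 1 + 1 + 1 + 1 + 1 + 1 = 6

6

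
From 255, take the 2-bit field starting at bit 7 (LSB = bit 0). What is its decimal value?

v = 00011111111
Shift right by 7: 0001
Mask low 2 bits: 01 = 1

1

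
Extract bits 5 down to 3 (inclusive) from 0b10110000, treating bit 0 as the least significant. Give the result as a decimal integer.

6

v = 10110000
Shift right by 3: 10110
Mask low 3 bits: 110 = 6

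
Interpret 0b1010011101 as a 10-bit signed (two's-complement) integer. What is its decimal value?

pattern = 1010011101 (MSB is 1 ⇒ negative)
Invert: 0101100010, add 1 → 0101100011 = 355, so the value is -355.
(Equivalently: 669 - 2^10 = 669 - 1024 = -355.)

-355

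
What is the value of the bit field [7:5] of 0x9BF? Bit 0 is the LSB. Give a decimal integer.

v = 000100110111111
Shift right by 5: 0001001101
Mask low 3 bits: 101 = 5

5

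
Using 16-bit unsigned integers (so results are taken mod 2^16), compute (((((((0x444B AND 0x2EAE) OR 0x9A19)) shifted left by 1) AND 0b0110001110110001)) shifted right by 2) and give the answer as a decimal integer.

2060

0x444B = 0100010001001011
0x2EAE = 0010111010101110
→ AND → 0000010000001010 = 1034
0x9A19 = 1001101000011001
→ OR → 1001111000011011 = 40475
→ shifted left by 1 (mod 2^16) → 0011110000110110 = 15414
0b0110001110110001 = 0110001110110001
→ AND → 0010000000110000 = 8240
→ shifted right by 2 → 0000100000001100 = 2060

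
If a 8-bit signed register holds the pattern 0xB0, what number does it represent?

-80

pattern = 10110000 (MSB is 1 ⇒ negative)
Invert: 01001111, add 1 → 01010000 = 80, so the value is -80.
(Equivalently: 176 - 2^8 = 176 - 256 = -80.)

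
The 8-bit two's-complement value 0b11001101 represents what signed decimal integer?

pattern = 11001101 (MSB is 1 ⇒ negative)
Invert: 00110010, add 1 → 00110011 = 51, so the value is -51.
(Equivalently: 205 - 2^8 = 205 - 256 = -51.)

-51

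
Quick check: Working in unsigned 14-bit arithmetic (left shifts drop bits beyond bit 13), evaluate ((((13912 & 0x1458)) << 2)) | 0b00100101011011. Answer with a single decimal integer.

13912 = 11011001011000
0x1458 = 01010001011000
→ & → 01010001011000 = 5208
→ << 2 (mod 2^14) → 01000101100000 = 4448
0b00100101011011 = 00100101011011
→ | → 01100101111011 = 6523

6523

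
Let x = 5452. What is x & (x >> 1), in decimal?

4

x = 1010101001100 = 5452
x>>1 = 0101010100110
AND  = 0000000000100 = 4
(x & (x >> 1) has a 1 wherever x has two consecutive 1 bits.)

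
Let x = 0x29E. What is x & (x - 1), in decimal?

x = 1010011110 = 670
x - 1 = 1010011101
AND   = 1010011100 = 668
(x & (x - 1) clears the lowest set bit of x.)

668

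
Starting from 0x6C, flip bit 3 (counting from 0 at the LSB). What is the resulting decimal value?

100

x = 01101100
bit 3 is currently 1; toggle it via x ^ (1 << 3) = x ^ 8
→ 01100100 = 100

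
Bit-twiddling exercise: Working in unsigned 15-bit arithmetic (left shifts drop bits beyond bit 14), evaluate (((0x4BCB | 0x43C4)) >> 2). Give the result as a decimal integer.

0x4BCB = 100101111001011
0x43C4 = 100001111000100
→ | → 100101111001111 = 19407
→ >> 2 → 001001011110011 = 4851

4851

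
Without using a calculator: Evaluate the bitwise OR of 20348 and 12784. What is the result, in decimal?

20348 = 100111101111100
12784 = 011000111110000
 OR → 111111111111100 = 32764

32764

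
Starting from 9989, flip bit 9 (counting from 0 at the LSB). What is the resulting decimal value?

x = 10011100000101
bit 9 is currently 1; toggle it via x ^ (1 << 9) = x ^ 512
→ 10010100000101 = 9477

9477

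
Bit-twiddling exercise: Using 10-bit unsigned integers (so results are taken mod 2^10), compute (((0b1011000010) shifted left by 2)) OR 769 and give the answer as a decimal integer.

777

0b1011000010 = 1011000010
→ shifted left by 2 (mod 2^10) → 1100001000 = 776
769 = 1100000001
→ OR → 1100001001 = 777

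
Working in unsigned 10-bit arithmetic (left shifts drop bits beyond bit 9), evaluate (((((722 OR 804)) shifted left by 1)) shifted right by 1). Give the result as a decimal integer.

502

722 = 1011010010
804 = 1100100100
→ OR → 1111110110 = 1014
→ shifted left by 1 (mod 2^10) → 1111101100 = 1004
→ shifted right by 1 → 0111110110 = 502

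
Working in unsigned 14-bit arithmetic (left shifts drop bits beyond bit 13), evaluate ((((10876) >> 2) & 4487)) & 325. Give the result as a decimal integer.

5

10876 = 10101001111100
→ >> 2 → 00101010011111 = 2719
4487 = 01000110000111
→ & → 00000010000111 = 135
325 = 00000101000101
→ & → 00000000000101 = 5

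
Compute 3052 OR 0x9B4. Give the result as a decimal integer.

3052 = 101111101100
0x9B4 = 100110110100
 OR → 101111111100 = 3068

3068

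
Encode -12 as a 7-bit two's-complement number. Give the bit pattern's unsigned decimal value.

12 in 7 bits: 0001100
Invert: 1110011
Add 1:  1110100 = 116
(Check: 2^7 - 12 = 128 - 12 = 116.)

116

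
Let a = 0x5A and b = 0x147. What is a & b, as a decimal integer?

0x5A = 001011010
0x147 = 101000111
AND → 001000010 = 66

66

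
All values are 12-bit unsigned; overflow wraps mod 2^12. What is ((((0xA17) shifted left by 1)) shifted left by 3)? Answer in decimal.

368

0xA17 = 101000010111
→ shifted left by 1 (mod 2^12) → 010000101110 = 1070
→ shifted left by 3 (mod 2^12) → 000101110000 = 368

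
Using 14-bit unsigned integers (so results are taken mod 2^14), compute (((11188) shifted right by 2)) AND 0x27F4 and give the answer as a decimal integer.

740

11188 = 10101110110100
→ shifted right by 2 → 00101011101101 = 2797
0x27F4 = 10011111110100
→ AND → 00001011100100 = 740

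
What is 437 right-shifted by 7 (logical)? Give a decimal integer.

437 = 110110101
shift right by 7 → 000000011 = 3
(equivalently, floor(437 / 128))

3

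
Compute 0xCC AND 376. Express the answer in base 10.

72

0xCC = 011001100
376 = 101111000
AND → 001001000 = 72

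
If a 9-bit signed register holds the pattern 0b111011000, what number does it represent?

-40

pattern = 111011000 (MSB is 1 ⇒ negative)
Invert: 000100111, add 1 → 000101000 = 40, so the value is -40.
(Equivalently: 472 - 2^9 = 472 - 512 = -40.)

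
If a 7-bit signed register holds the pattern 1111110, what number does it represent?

pattern = 1111110 (MSB is 1 ⇒ negative)
Invert: 0000001, add 1 → 0000010 = 2, so the value is -2.
(Equivalently: 126 - 2^7 = 126 - 128 = -2.)

-2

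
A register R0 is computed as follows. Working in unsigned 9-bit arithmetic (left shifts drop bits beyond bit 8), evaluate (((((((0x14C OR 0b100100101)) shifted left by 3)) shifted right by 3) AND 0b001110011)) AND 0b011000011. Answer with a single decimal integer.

1

0x14C = 101001100
0b100100101 = 100100101
→ OR → 101101101 = 365
→ shifted left by 3 (mod 2^9) → 101101000 = 360
→ shifted right by 3 → 000101101 = 45
0b001110011 = 001110011
→ AND → 000100001 = 33
0b011000011 = 011000011
→ AND → 000000001 = 1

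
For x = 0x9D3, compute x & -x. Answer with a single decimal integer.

1

x = 100111010011 = 2515
-x (two's complement) = …011000101101
AND   = 000000000001 = 1
(x & -x isolates the lowest set bit of x.)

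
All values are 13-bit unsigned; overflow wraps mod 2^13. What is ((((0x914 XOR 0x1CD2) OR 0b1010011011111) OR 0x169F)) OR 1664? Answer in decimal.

6111

0x914 = 0100100010100
0x1CD2 = 1110011010010
→ XOR → 1010111000110 = 5574
0b1010011011111 = 1010011011111
→ OR → 1010111011111 = 5599
0x169F = 1011010011111
→ OR → 1011111011111 = 6111
1664 = 0011010000000
→ OR → 1011111011111 = 6111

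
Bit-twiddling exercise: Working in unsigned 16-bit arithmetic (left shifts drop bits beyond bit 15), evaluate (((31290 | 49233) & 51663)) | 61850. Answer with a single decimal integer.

31290 = 0111101000111010
49233 = 1100000001010001
→ | → 1111101001111011 = 64123
51663 = 1100100111001111
→ & → 1100100001001011 = 51275
61850 = 1111000110011010
→ | → 1111100111011011 = 63963

63963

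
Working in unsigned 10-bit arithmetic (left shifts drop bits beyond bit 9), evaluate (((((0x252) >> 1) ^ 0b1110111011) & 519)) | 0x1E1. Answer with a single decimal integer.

0x252 = 1001010010
→ >> 1 → 0100101001 = 297
0b1110111011 = 1110111011
→ ^ → 1010010010 = 658
519 = 1000000111
→ & → 1000000010 = 514
0x1E1 = 0111100001
→ | → 1111100011 = 995

995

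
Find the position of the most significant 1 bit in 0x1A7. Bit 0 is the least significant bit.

8

0x1A7 = 110100111
The topmost 1 is at position 8 (since 2^8 = 256 ≤ 423 < 512).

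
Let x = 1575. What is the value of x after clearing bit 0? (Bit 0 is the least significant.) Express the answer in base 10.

1574

x = 11000100111
bit 0 is currently 1; clear it via x & ~(1 << 0) = x & ~1
→ 11000100110 = 1574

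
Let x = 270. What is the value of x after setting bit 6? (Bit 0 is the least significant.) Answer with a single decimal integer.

334

x = 0100001110
bit 6 is currently 0; set it via x | (1 << 6) = x | 64
→ 0101001110 = 334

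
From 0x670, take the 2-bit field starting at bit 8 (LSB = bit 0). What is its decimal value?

2

v = 0011001110000
Shift right by 8: 00110
Mask low 2 bits: 10 = 2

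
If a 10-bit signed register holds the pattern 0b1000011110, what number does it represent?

pattern = 1000011110 (MSB is 1 ⇒ negative)
Invert: 0111100001, add 1 → 0111100010 = 482, so the value is -482.
(Equivalently: 542 - 2^10 = 542 - 1024 = -482.)

-482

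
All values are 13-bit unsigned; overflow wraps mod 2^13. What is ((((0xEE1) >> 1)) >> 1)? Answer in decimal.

0xEE1 = 0111011100001
→ >> 1 → 0011101110000 = 1904
→ >> 1 → 0001110111000 = 952

952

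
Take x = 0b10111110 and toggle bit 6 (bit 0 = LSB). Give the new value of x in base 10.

254

x = 10111110
bit 6 is currently 0; toggle it via x ^ (1 << 6) = x ^ 64
→ 11111110 = 254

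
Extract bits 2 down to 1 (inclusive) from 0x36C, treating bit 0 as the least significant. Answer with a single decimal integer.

v = 1101101100
Shift right by 1: 110110110
Mask low 2 bits: 10 = 2

2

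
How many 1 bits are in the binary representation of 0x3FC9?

10

0x3FC9 = 11111111001001
Count the 1s: 1 + 1 + 1 + 1 + 1 + 1 + 1 + 1 + 1 + 1 = 10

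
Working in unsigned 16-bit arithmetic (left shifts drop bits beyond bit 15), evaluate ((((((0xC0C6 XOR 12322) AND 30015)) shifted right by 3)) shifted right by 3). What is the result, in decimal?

0xC0C6 = 1100000011000110
12322 = 0011000000100010
→ XOR → 1111000011100100 = 61668
30015 = 0111010100111111
→ AND → 0111000000100100 = 28708
→ shifted right by 3 → 0000111000000100 = 3588
→ shifted right by 3 → 0000000111000000 = 448

448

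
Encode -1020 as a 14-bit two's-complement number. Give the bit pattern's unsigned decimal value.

1020 in 14 bits: 00001111111100
Invert: 11110000000011
Add 1:  11110000000100 = 15364
(Check: 2^14 - 1020 = 16384 - 1020 = 15364.)

15364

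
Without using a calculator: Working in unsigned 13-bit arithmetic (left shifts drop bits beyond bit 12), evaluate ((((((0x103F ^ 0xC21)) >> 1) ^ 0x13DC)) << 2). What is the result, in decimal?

0x103F = 1000000111111
0xC21 = 0110000100001
→ ^ → 1110000011110 = 7198
→ >> 1 → 0111000001111 = 3599
0x13DC = 1001111011100
→ ^ → 1110111010011 = 7635
→ << 2 (mod 2^13) → 1011101001100 = 5964

5964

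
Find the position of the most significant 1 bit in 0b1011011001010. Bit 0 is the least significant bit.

0b1011011001010 = 1011011001010
The topmost 1 is at position 12 (since 2^12 = 4096 ≤ 5834 < 8192).

12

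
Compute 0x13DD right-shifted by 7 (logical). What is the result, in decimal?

0x13DD = 1001111011101
shift right by 7 → 0000000100111 = 39
(equivalently, floor(5085 / 128))

39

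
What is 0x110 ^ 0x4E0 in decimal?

1520

0x110 = 00100010000
0x4E0 = 10011100000
XOR → 10111110000 = 1520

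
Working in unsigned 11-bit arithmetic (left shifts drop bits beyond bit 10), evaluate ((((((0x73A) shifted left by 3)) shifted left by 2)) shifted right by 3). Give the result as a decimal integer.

0x73A = 11100111010
→ shifted left by 3 (mod 2^11) → 00111010000 = 464
→ shifted left by 2 (mod 2^11) → 11101000000 = 1856
→ shifted right by 3 → 00011101000 = 232

232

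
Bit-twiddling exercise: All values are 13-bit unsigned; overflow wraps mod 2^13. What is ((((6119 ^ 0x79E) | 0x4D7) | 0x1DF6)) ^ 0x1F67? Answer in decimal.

6119 = 1011111100111
0x79E = 0011110011110
→ ^ → 1000001111001 = 4217
0x4D7 = 0010011010111
→ | → 1010011111111 = 5375
0x1DF6 = 1110111110110
→ | → 1110111111111 = 7679
0x1F67 = 1111101100111
→ ^ → 0001010011000 = 664

664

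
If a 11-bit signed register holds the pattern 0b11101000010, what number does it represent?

pattern = 11101000010 (MSB is 1 ⇒ negative)
Invert: 00010111101, add 1 → 00010111110 = 190, so the value is -190.
(Equivalently: 1858 - 2^11 = 1858 - 2048 = -190.)

-190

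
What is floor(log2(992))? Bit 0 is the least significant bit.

992 = 1111100000
The topmost 1 is at position 9 (since 2^9 = 512 ≤ 992 < 1024).

9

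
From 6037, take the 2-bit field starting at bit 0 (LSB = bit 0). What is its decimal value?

1

v = 1011110010101
Shift right by 0: 1011110010101
Mask low 2 bits: 01 = 1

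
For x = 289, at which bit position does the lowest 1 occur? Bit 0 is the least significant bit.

0

289 = 100100001
Trailing zeros: 0, so the lowest set bit is bit 0 (value 1).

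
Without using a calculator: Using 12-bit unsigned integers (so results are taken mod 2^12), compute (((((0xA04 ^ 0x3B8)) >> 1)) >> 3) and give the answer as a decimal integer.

0xA04 = 101000000100
0x3B8 = 001110111000
→ ^ → 100110111100 = 2492
→ >> 1 → 010011011110 = 1246
→ >> 3 → 000010011011 = 155

155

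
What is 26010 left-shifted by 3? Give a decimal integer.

26010 = 000110010110011010
shift left by 3 → 110010110011010000 = 208080
(equivalently, 26010 × 2^3 = 26010 × 8)

208080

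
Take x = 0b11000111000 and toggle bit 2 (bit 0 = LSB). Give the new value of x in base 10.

x = 11000111000
bit 2 is currently 0; toggle it via x ^ (1 << 2) = x ^ 4
→ 11000111100 = 1596

1596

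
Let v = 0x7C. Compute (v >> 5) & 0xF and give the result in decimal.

v = 001111100
Shift right by 5: 0011
Mask low 4 bits: 0011 = 3

3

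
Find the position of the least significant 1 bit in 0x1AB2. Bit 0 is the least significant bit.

1

0x1AB2 = 1101010110010
Trailing zeros: 1, so the lowest set bit is bit 1 (value 2).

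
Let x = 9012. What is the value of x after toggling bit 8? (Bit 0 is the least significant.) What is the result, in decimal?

8756

x = 010001100110100
bit 8 is currently 1; toggle it via x ^ (1 << 8) = x ^ 256
→ 010001000110100 = 8756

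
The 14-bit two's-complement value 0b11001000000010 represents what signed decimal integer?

pattern = 11001000000010 (MSB is 1 ⇒ negative)
Invert: 00110111111101, add 1 → 00110111111110 = 3582, so the value is -3582.
(Equivalently: 12802 - 2^14 = 12802 - 16384 = -3582.)

-3582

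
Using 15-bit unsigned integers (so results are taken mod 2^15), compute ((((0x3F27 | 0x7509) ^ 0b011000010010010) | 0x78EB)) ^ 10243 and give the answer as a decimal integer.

0x3F27 = 011111100100111
0x7509 = 111010100001001
→ | → 111111100101111 = 32559
0b011000010010010 = 011000010010010
→ ^ → 100111110111101 = 20413
0x78EB = 111100011101011
→ | → 111111111111111 = 32767
10243 = 010100000000011
→ ^ → 101011111111100 = 22524

22524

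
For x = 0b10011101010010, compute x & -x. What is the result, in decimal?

2

x = 10011101010010 = 10066
-x (two's complement) = …01100010101110
AND   = 00000000000010 = 2
(x & -x isolates the lowest set bit of x.)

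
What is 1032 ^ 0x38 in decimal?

1072

1032 = 10000001000
0x38 = 00000111000
XOR → 10000110000 = 1072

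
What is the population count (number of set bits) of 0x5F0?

6

0x5F0 = 10111110000
Count the 1s: 1 + 1 + 1 + 1 + 1 + 1 = 6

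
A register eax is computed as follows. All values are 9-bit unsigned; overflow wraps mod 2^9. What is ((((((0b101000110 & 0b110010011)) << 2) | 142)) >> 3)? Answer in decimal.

0b101000110 = 101000110
0b110010011 = 110010011
→ & → 100000010 = 258
→ << 2 (mod 2^9) → 000001000 = 8
142 = 010001110
→ | → 010001110 = 142
→ >> 3 → 000010001 = 17

17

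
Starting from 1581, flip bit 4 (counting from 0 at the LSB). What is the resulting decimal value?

1597

x = 011000101101
bit 4 is currently 0; toggle it via x ^ (1 << 4) = x ^ 16
→ 011000111101 = 1597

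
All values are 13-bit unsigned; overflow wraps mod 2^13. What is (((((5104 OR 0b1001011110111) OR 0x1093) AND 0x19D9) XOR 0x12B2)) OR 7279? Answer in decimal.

8047

5104 = 1001111110000
0b1001011110111 = 1001011110111
→ OR → 1001111110111 = 5111
0x1093 = 1000010010011
→ OR → 1001111110111 = 5111
0x19D9 = 1100111011001
→ AND → 1000111010001 = 4561
0x12B2 = 1001010110010
→ XOR → 0001101100011 = 867
7279 = 1110001101111
→ OR → 1111101101111 = 8047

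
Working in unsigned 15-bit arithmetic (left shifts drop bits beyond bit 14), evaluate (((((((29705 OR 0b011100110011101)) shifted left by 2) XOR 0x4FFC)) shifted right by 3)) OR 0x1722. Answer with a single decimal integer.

29705 = 111010000001001
0b011100110011101 = 011100110011101
→ OR → 111110110011101 = 32157
→ shifted left by 2 (mod 2^15) → 111011001110100 = 30324
0x4FFC = 100111111111100
→ XOR → 011100110001000 = 14728
→ shifted right by 3 → 000011100110001 = 1841
0x1722 = 001011100100010
→ OR → 001011100110011 = 5939

5939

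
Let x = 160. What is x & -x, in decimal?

x = 10100000 = 160
-x (two's complement) = …01100000
AND   = 00100000 = 32
(x & -x isolates the lowest set bit of x.)

32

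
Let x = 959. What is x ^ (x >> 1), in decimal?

x = 1110111111 = 959
x>>1 = 0111011111
XOR  = 1001100000 = 608
(x ^ (x >> 1) gives the standard binary-reflected Gray code of x.)

608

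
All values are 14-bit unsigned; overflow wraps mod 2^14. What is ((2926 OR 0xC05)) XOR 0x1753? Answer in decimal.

2926 = 00101101101110
0xC05 = 00110000000101
→ OR → 00111101101111 = 3951
0x1753 = 01011101010011
→ XOR → 01100000111100 = 6204

6204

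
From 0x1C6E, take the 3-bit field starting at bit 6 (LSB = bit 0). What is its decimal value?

1

v = 01110001101110
Shift right by 6: 01110001
Mask low 3 bits: 001 = 1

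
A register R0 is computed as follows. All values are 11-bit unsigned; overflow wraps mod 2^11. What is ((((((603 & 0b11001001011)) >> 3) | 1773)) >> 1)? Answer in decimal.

603 = 01001011011
0b11001001011 = 11001001011
→ & → 01001001011 = 587
→ >> 3 → 00001001001 = 73
1773 = 11011101101
→ | → 11011101101 = 1773
→ >> 1 → 01101110110 = 886

886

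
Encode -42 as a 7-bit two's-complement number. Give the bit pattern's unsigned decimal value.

86

42 in 7 bits: 0101010
Invert: 1010101
Add 1:  1010110 = 86
(Check: 2^7 - 42 = 128 - 42 = 86.)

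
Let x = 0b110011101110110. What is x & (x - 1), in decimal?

x = 110011101110110 = 26486
x - 1 = 110011101110101
AND   = 110011101110100 = 26484
(x & (x - 1) clears the lowest set bit of x.)

26484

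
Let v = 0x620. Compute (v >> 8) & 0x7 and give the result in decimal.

v = 011000100000
Shift right by 8: 0110
Mask low 3 bits: 110 = 6

6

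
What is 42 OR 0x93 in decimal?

187

42 = 00101010
0x93 = 10010011
 OR → 10111011 = 187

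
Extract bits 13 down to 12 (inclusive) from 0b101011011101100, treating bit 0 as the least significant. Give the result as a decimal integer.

1

v = 101011011101100
Shift right by 12: 101
Mask low 2 bits: 01 = 1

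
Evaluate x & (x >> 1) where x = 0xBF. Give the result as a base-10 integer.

31

x = 10111111 = 191
x>>1 = 01011111
AND  = 00011111 = 31
(x & (x >> 1) has a 1 wherever x has two consecutive 1 bits.)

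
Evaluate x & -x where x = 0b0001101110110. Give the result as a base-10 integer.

2

x = 1101110110 = 886
-x (two's complement) = …0010001010
AND   = 0000000010 = 2
(x & -x isolates the lowest set bit of x.)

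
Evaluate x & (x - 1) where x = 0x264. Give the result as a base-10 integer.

x = 1001100100 = 612
x - 1 = 1001100011
AND   = 1001100000 = 608
(x & (x - 1) clears the lowest set bit of x.)

608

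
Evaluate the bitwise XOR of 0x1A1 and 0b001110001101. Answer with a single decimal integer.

556

0x1A1 = 0110100001
b = 1110001101
XOR → 1000101100 = 556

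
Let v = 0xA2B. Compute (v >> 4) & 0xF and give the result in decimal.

v = 0101000101011
Shift right by 4: 010100010
Mask low 4 bits: 0010 = 2

2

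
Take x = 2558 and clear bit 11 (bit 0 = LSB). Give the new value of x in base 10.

510

x = 0100111111110
bit 11 is currently 1; clear it via x & ~(1 << 11) = x & ~2048
→ 0000111111110 = 510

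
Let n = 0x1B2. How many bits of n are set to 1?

5

0x1B2 = 110110010
Count the 1s: 1 + 1 + 1 + 1 + 1 = 5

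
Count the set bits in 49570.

6

49570 = 1100000110100010
Count the 1s: 1 + 1 + 1 + 1 + 1 + 1 = 6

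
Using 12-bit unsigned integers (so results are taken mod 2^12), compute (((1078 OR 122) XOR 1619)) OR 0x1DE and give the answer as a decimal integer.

1023

1078 = 010000110110
122 = 000001111010
→ OR → 010001111110 = 1150
1619 = 011001010011
→ XOR → 001000101101 = 557
0x1DE = 000111011110
→ OR → 001111111111 = 1023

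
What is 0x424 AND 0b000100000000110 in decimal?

0x424 = 010000100100
b = 100000000110
AND → 000000000100 = 4

4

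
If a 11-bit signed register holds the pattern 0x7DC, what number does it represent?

-36

pattern = 11111011100 (MSB is 1 ⇒ negative)
Invert: 00000100011, add 1 → 00000100100 = 36, so the value is -36.
(Equivalently: 2012 - 2^11 = 2012 - 2048 = -36.)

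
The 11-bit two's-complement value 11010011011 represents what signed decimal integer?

pattern = 11010011011 (MSB is 1 ⇒ negative)
Invert: 00101100100, add 1 → 00101100101 = 357, so the value is -357.
(Equivalently: 1691 - 2^11 = 1691 - 2048 = -357.)

-357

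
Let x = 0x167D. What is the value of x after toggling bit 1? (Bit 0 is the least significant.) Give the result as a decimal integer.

x = 1011001111101
bit 1 is currently 0; toggle it via x ^ (1 << 1) = x ^ 2
→ 1011001111111 = 5759

5759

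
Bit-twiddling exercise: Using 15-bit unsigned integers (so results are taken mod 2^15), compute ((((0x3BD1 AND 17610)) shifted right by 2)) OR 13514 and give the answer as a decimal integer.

13562

0x3BD1 = 011101111010001
17610 = 100010011001010
→ AND → 000000011000000 = 192
→ shifted right by 2 → 000000000110000 = 48
13514 = 011010011001010
→ OR → 011010011111010 = 13562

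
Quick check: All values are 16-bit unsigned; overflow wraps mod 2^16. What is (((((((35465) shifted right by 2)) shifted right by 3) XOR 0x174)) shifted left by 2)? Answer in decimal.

5248

35465 = 1000101010001001
→ shifted right by 2 → 0010001010100010 = 8866
→ shifted right by 3 → 0000010001010100 = 1108
0x174 = 0000000101110100
→ XOR → 0000010100100000 = 1312
→ shifted left by 2 (mod 2^16) → 0001010010000000 = 5248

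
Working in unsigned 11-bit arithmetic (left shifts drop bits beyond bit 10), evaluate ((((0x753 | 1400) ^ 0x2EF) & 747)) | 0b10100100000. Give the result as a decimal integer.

0x753 = 11101010011
1400 = 10101111000
→ | → 11101111011 = 1915
0x2EF = 01011101111
→ ^ → 10110010100 = 1428
747 = 01011101011
→ & → 00010000000 = 128
0b10100100000 = 10100100000
→ | → 10110100000 = 1440

1440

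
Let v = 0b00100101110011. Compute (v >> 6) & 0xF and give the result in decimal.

5

v = 00100101110011
Shift right by 6: 00100101
Mask low 4 bits: 0101 = 5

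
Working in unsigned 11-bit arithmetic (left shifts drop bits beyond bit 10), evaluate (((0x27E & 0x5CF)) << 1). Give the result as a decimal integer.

0x27E = 01001111110
0x5CF = 10111001111
→ & → 00001001110 = 78
→ << 1 (mod 2^11) → 00010011100 = 156

156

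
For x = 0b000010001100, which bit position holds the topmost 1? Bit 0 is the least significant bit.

7

0b000010001100 = 10001100
The topmost 1 is at position 7 (since 2^7 = 128 ≤ 140 < 256).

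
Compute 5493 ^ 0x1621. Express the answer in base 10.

5493 = 1010101110101
0x1621 = 1011000100001
XOR → 0001101010100 = 852

852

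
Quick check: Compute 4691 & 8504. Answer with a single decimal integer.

4691 = 01001001010011
8504 = 10000100111000
AND → 00000000010000 = 16

16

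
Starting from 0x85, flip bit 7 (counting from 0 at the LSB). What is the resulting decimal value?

x = 10000101
bit 7 is currently 1; toggle it via x ^ (1 << 7) = x ^ 128
→ 00000101 = 5

5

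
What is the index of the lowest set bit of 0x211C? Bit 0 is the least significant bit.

2

0x211C = 10000100011100
Trailing zeros: 2, so the lowest set bit is bit 2 (value 4).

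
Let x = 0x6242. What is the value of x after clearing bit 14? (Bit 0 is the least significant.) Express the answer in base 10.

x = 110001001000010
bit 14 is currently 1; clear it via x & ~(1 << 14) = x & ~16384
→ 010001001000010 = 8770

8770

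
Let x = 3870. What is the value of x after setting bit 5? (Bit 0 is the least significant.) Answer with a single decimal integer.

x = 111100011110
bit 5 is currently 0; set it via x | (1 << 5) = x | 32
→ 111100111110 = 3902

3902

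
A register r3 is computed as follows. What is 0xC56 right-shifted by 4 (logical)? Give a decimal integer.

0xC56 = 110001010110
shift right by 4 → 000011000101 = 197
(equivalently, floor(3158 / 16))

197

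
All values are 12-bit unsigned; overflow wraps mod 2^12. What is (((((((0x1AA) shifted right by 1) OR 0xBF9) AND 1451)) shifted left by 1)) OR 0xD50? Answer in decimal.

3922

0x1AA = 000110101010
→ shifted right by 1 → 000011010101 = 213
0xBF9 = 101111111001
→ OR → 101111111101 = 3069
1451 = 010110101011
→ AND → 000110101001 = 425
→ shifted left by 1 (mod 2^12) → 001101010010 = 850
0xD50 = 110101010000
→ OR → 111101010010 = 3922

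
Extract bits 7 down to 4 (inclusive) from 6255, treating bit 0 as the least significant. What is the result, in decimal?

v = 1100001101111
Shift right by 4: 110000110
Mask low 4 bits: 0110 = 6

6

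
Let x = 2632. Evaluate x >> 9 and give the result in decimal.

5

2632 = 101001001000
shift right by 9 → 000000000101 = 5
(equivalently, floor(2632 / 512))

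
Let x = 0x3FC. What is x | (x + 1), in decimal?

x = 1111111100 = 1020
x + 1 = 1111111101
OR    = 1111111101 = 1021
(x | (x + 1) sets the lowest cleared bit.)

1021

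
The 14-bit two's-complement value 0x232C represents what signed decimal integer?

pattern = 10001100101100 (MSB is 1 ⇒ negative)
Invert: 01110011010011, add 1 → 01110011010100 = 7380, so the value is -7380.
(Equivalently: 9004 - 2^14 = 9004 - 16384 = -7380.)

-7380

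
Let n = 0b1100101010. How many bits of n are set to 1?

5

n = 1100101010
Count the 1s: 1 + 1 + 1 + 1 + 1 = 5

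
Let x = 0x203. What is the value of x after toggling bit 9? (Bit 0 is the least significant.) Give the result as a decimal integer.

3

x = 1000000011
bit 9 is currently 1; toggle it via x ^ (1 << 9) = x ^ 512
→ 0000000011 = 3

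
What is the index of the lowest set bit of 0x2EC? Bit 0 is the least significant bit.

2

0x2EC = 1011101100
Trailing zeros: 2, so the lowest set bit is bit 2 (value 4).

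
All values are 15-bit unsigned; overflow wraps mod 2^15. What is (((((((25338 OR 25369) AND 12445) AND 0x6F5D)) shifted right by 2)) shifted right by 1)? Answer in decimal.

25338 = 110001011111010
25369 = 110001100011001
→ OR → 110001111111011 = 25595
12445 = 011000010011101
→ AND → 010000010011001 = 8345
0x6F5D = 110111101011101
→ AND → 010000000011001 = 8217
→ shifted right by 2 → 000100000000110 = 2054
→ shifted right by 1 → 000010000000011 = 1027

1027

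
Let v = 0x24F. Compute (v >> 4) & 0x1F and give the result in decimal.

v = 1001001111
Shift right by 4: 100100
Mask low 5 bits: 00100 = 4

4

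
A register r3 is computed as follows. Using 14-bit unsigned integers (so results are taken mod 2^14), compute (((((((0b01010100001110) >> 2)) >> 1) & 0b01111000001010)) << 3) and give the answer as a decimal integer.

4096

0b01010100001110 = 01010100001110
→ >> 2 → 00010101000011 = 1347
→ >> 1 → 00001010100001 = 673
0b01111000001010 = 01111000001010
→ & → 00001000000000 = 512
→ << 3 (mod 2^14) → 01000000000000 = 4096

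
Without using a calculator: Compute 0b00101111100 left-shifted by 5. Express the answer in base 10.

12160

x = 00000101111100
shift left by 5 → 10111110000000 = 12160
(equivalently, 380 × 2^5 = 380 × 32)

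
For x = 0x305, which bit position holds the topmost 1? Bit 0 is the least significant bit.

0x305 = 1100000101
The topmost 1 is at position 9 (since 2^9 = 512 ≤ 773 < 1024).

9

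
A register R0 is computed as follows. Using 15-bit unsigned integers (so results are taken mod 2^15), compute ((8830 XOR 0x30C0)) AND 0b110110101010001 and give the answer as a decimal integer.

16

8830 = 010001001111110
0x30C0 = 011000011000000
→ XOR → 001001010111110 = 4798
0b110110101010001 = 110110101010001
→ AND → 000000000010000 = 16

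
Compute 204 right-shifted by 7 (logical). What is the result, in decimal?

1

204 = 11001100
shift right by 7 → 00000001 = 1
(equivalently, floor(204 / 128))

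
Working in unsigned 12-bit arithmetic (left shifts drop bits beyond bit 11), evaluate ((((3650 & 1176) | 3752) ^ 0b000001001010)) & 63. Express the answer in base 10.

34

3650 = 111001000010
1176 = 010010011000
→ & → 010000000000 = 1024
3752 = 111010101000
→ | → 111010101000 = 3752
0b000001001010 = 000001001010
→ ^ → 111011100010 = 3810
63 = 000000111111
→ & → 000000100010 = 34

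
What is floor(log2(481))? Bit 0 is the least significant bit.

8

481 = 111100001
The topmost 1 is at position 8 (since 2^8 = 256 ≤ 481 < 512).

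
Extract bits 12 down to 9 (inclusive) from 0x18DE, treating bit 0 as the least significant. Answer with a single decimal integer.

12

v = 01100011011110
Shift right by 9: 01100
Mask low 4 bits: 1100 = 12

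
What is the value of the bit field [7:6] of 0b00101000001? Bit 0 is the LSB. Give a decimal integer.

1

v = 00101000001
Shift right by 6: 00101
Mask low 2 bits: 01 = 1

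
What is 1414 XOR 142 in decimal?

1414 = 10110000110
142 = 00010001110
XOR → 10100001000 = 1288

1288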